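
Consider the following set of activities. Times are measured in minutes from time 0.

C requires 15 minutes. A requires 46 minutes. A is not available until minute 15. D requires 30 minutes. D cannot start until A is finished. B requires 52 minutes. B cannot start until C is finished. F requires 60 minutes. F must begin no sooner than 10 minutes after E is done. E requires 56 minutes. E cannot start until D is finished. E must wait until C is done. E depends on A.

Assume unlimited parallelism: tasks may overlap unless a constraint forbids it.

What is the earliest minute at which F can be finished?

217

C has no prerequisites, so it starts at minute 0 and finishes at minute 15.
A cannot begin until its own release at minute 15. It runs from minute 15 to 15 + 46 = minute 61.
D cannot begin until A (finishes minute 61). It runs from minute 61 to 61 + 30 = minute 91.
E cannot start until D (finishes minute 91); C (finishes minute 15); A (finishes minute 61). The controlling bound is minute 91, so E finishes at 91 + 56 = minute 147.
F waits on E (finishes minute 147, plus 10-minute gap → minute 157), so it starts at minute 157 and finishes at 157 + 60 = minute 217.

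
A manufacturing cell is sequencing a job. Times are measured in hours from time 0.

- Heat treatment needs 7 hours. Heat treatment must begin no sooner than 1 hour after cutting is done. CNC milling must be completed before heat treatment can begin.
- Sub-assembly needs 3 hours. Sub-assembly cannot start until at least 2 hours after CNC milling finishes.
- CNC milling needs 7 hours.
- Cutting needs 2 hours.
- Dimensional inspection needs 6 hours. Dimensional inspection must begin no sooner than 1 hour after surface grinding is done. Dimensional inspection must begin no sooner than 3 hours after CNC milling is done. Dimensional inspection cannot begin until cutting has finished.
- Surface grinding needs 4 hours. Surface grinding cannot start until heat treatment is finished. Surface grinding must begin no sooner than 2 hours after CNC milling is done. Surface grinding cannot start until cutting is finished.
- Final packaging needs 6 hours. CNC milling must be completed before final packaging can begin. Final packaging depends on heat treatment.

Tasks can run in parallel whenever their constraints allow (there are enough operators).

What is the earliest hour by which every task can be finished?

CNC milling has no prerequisites, so it starts at hour 0 and finishes at hour 7.
Sub-assembly waits on CNC milling (finishes hour 7, plus 2-hour gap → hour 9), so it starts at hour 9 and finishes at 9 + 3 = hour 12.
Nothing blocks cutting, so it runs from hour 0 to hour 2.
Heat treatment has to wait for cutting (finishes hour 2, plus 1-hour gap → hour 3); CNC milling (finishes hour 7). The latest of these is hour 7, so heat treatment runs hour 7 to 7 + 7 = hour 14.
Final packaging needs all of CNC milling (finishes hour 7); heat treatment (finishes hour 14). That puts its earliest start at hour 14; it finishes at 14 + 6 = hour 20.
Surface grinding has to wait for heat treatment (finishes hour 14); CNC milling (finishes hour 7, plus 2-hour gap → hour 9); cutting (finishes hour 2). The latest of these is hour 14, so surface grinding runs hour 14 to 14 + 4 = hour 18.
For dimensional inspection: surface grinding (finishes hour 18, plus 1-hour gap → hour 19); CNC milling (finishes hour 7, plus 3-hour gap → hour 10); cutting (finishes hour 2). Taking the maximum gives a start of hour 19, and it finishes at 19 + 6 = hour 25.
All tasks are finished once the last one completes. Finish times: Cutting at 2, CNC milling at 7, Heat treatment at 14, Surface grinding at 18, Dimensional inspection at 25, Sub-assembly at 12, Final packaging at 20. The latest is hour 25.

25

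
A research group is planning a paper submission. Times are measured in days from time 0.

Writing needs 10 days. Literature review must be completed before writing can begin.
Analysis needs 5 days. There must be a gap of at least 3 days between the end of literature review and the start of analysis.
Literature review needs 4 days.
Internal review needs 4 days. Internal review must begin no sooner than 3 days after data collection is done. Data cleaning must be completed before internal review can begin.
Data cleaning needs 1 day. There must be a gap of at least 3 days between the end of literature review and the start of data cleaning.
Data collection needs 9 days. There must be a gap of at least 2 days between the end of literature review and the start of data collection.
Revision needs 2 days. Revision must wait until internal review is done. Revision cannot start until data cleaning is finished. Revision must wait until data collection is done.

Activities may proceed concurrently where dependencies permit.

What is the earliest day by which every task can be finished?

Literature review can start immediately at day 0; it finishes at day 4.
Writing cannot begin until literature review (finishes day 4). It runs from day 4 to 4 + 10 = day 14.
After literature review (finishes day 4, plus 3-day gap → day 7), analysis can start at day 7 and finishes at day 12.
Data cleaning cannot begin until literature review (finishes day 4, plus 3-day gap → day 7). It runs from day 7 to 7 + 1 = day 8.
After literature review (finishes day 4, plus 2-day gap → day 6), data collection can start at day 6 and finishes at day 15.
Internal review has to wait for data collection (finishes day 15, plus 3-day gap → day 18); data cleaning (finishes day 8). The latest of these is day 18, so internal review runs day 18 to 18 + 4 = day 22.
Revision has to wait for internal review (finishes day 22); data cleaning (finishes day 8); data collection (finishes day 15). The latest of these is day 22, so revision runs day 22 to 22 + 2 = day 24.
All tasks are finished once the last one completes. Finish times: Literature review at 4, Data collection at 15, Data cleaning at 8, Analysis at 12, Writing at 14, Internal review at 22, Revision at 24. The latest is day 24.

24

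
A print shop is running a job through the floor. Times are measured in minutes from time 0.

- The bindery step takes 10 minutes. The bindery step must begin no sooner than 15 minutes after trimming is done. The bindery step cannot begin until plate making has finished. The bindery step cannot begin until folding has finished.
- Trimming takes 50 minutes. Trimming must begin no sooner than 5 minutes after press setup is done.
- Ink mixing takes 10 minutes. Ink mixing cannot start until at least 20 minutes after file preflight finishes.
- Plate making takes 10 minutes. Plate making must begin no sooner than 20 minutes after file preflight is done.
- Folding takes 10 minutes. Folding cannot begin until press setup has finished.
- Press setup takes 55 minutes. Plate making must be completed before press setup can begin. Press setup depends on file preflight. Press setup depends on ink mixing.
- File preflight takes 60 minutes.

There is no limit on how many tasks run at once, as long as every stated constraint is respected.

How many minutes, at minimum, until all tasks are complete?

Nothing blocks file preflight, so it runs from minute 0 to minute 60.
Ink mixing waits on file preflight (finishes minute 60, plus 20-minute gap → minute 80), so it starts at minute 80 and finishes at 80 + 10 = minute 90.
After file preflight (finishes minute 60, plus 20-minute gap → minute 80), plate making can start at minute 80 and finishes at minute 90.
Press setup has to wait for plate making (finishes minute 90); file preflight (finishes minute 60); ink mixing (finishes minute 90). The latest of these is minute 90, so press setup runs minute 90 to 90 + 55 = minute 145.
After press setup (finishes minute 145), folding can start at minute 145 and finishes at minute 155.
After press setup (finishes minute 145, plus 5-minute gap → minute 150), trimming can start at minute 150 and finishes at minute 200.
For the bindery step: trimming (finishes minute 200, plus 15-minute gap → minute 215); plate making (finishes minute 90); folding (finishes minute 155). Taking the maximum gives a start of minute 215, and it finishes at 215 + 10 = minute 225.
All tasks are finished once the last one completes. Finish times: File preflight at 60, Plate making at 90, Ink mixing at 90, Press setup at 145, Trimming at 200, Folding at 155, The bindery step at 225. The latest is minute 225.

225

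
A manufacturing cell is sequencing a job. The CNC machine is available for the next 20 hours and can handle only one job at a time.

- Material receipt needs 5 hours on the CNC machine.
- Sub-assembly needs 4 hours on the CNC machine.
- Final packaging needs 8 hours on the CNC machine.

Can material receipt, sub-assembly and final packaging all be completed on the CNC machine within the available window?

Running back to back, the jobs need 5 + 4 + 8 = 17 hours on the CNC machine.
Since 17 ≤ 20, they fit within the window.

Yes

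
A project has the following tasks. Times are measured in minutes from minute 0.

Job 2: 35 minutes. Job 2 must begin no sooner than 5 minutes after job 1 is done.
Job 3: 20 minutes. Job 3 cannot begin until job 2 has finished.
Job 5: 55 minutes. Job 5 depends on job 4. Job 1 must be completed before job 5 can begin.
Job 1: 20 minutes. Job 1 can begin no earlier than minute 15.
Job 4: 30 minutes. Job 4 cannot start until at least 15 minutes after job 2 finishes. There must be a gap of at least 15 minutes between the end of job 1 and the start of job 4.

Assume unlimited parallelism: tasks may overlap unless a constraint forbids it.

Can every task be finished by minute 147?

Job 1 cannot begin until its own release at minute 15. It runs from minute 15 to 15 + 20 = minute 35.
After job 1 (finishes minute 35, plus 5-minute gap → minute 40), job 2 can start at minute 40 and finishes at minute 75.
Job 4 cannot start until job 2 (finishes minute 75, plus 15-minute gap → minute 90); job 1 (finishes minute 35, plus 15-minute gap → minute 50). The controlling bound is minute 90, so job 4 finishes at 90 + 30 = minute 120.
For job 5: job 4 (finishes minute 120); job 1 (finishes minute 35). Taking the maximum gives a start of minute 120, and it finishes at 120 + 55 = minute 175.
After job 2 (finishes minute 75), job 3 can start at minute 75 and finishes at minute 95.
The earliest everything can be done is minute 175, which is after the deadline of 147, so it is not possible.

No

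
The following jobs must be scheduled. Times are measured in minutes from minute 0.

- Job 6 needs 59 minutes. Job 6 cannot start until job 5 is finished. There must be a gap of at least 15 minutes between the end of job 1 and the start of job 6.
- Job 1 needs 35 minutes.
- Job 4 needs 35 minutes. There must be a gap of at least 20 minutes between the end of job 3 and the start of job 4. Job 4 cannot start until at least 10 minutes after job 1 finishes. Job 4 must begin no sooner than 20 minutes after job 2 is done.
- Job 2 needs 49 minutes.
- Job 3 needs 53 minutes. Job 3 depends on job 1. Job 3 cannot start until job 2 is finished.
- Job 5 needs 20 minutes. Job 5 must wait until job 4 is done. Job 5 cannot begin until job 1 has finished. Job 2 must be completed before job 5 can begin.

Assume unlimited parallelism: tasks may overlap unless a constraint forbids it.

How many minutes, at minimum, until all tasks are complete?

236

Job 2 can start immediately at minute 0; it finishes at minute 49.
Job 1 has no prerequisites, so it starts at minute 0 and finishes at minute 35.
Job 3 cannot start until job 1 (finishes minute 35); job 2 (finishes minute 49). The controlling bound is minute 49, so job 3 finishes at 49 + 53 = minute 102.
Job 4 has to wait for job 3 (finishes minute 102, plus 20-minute gap → minute 122); job 1 (finishes minute 35, plus 10-minute gap → minute 45); job 2 (finishes minute 49, plus 20-minute gap → minute 69). The latest of these is minute 122, so job 4 runs minute 122 to 122 + 35 = minute 157.
Job 5 cannot start until job 4 (finishes minute 157); job 1 (finishes minute 35); job 2 (finishes minute 49). The controlling bound is minute 157, so job 5 finishes at 157 + 20 = minute 177.
Job 6 needs all of job 5 (finishes minute 177); job 1 (finishes minute 35, plus 15-minute gap → minute 50). That puts its earliest start at minute 177; it finishes at 177 + 59 = minute 236.
All tasks are finished once the last one completes. Finish times: Job 1 at 35, Job 2 at 49, Job 3 at 102, Job 4 at 157, Job 5 at 177, Job 6 at 236. The latest is minute 236.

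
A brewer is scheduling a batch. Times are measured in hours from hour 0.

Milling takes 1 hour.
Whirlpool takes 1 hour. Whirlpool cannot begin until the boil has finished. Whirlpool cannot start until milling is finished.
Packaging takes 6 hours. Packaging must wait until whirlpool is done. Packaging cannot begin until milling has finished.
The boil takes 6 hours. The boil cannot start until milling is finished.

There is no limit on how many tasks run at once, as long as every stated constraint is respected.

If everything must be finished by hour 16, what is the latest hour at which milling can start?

Packaging has no dependents, so it just needs to finish by hour 16. Starting by 16 − 6 = hour 10 achieves that.
Whirlpool has to be done before packaging (must start by hour 10). That means finishing by hour 10, i.e. starting by 10 − 1 = hour 9.
The boil must finish before whirlpool (must start by hour 9). With a 6-hour duration, the boil must start by 9 − 6 = hour 3.
Milling has several dependents: the boil (must start by hour 3); whirlpool (must start by hour 9); packaging (must start by hour 10). The earliest of those limits is hour 3, so milling must start by 3 − 1 = hour 2.

2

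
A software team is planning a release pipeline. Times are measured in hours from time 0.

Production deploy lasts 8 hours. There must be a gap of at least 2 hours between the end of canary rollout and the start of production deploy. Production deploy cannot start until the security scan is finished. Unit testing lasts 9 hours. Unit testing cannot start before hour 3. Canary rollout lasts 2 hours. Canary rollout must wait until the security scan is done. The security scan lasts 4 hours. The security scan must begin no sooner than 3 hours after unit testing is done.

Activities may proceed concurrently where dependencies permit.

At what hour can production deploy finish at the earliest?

31

Unit testing waits on its own release at hour 3, so it starts at hour 3 and finishes at 3 + 9 = hour 12.
After unit testing (finishes hour 12, plus 3-hour gap → hour 15), the security scan can start at hour 15 and finishes at hour 19.
Canary rollout cannot begin until the security scan (finishes hour 19). It runs from hour 19 to 19 + 2 = hour 21.
Production deploy has to wait for canary rollout (finishes hour 21, plus 2-hour gap → hour 23); the security scan (finishes hour 19). The latest of these is hour 23, so production deploy runs hour 23 to 23 + 8 = hour 31.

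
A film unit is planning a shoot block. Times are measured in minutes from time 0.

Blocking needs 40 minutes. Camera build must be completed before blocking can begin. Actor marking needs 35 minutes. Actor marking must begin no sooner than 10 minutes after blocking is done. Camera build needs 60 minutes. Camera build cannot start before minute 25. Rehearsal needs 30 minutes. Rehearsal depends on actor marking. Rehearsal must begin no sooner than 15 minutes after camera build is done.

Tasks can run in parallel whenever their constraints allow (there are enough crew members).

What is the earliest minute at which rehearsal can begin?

After its own release at minute 25, camera build can start at minute 25 and finishes at minute 85.
After camera build (finishes minute 85), blocking can start at minute 85 and finishes at minute 125.
Actor marking cannot begin until blocking (finishes minute 125, plus 10-minute gap → minute 135). It runs from minute 135 to 135 + 35 = minute 170.
Rehearsal waits on actor marking (finishes minute 170); camera build (finishes minute 85, plus 15-minute gap → minute 100). The latest of these is minute 170, which is the earliest rehearsal can start.

170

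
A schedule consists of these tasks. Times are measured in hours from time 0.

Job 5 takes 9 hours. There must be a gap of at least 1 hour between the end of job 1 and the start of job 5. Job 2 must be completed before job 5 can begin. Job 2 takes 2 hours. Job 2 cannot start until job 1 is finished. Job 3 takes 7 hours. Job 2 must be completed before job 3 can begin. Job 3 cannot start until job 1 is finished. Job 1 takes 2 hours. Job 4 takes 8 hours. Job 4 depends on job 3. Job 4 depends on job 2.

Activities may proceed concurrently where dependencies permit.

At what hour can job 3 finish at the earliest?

11

Nothing blocks job 1, so it runs from hour 0 to hour 2.
After job 1 (finishes hour 2), job 2 can start at hour 2 and finishes at hour 4.
Job 3 needs all of job 2 (finishes hour 4); job 1 (finishes hour 2). That puts its earliest start at hour 4; it finishes at 4 + 7 = hour 11.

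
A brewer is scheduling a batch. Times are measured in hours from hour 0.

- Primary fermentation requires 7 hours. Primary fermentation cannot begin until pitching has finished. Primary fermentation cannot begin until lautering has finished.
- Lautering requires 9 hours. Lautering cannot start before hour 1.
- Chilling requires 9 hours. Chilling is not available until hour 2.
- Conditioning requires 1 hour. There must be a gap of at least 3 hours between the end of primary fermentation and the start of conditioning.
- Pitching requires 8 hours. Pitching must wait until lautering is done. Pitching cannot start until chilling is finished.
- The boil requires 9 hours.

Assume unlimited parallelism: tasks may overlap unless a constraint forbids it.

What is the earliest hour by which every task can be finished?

Chilling waits on its own release at hour 2, so it starts at hour 2 and finishes at 2 + 9 = hour 11.
The boil can start immediately at hour 0; it finishes at hour 9.
After its own release at hour 1, lautering can start at hour 1 and finishes at hour 10.
Pitching has to wait for lautering (finishes hour 10); chilling (finishes hour 11). The latest of these is hour 11, so pitching runs hour 11 to 11 + 8 = hour 19.
Primary fermentation cannot start until pitching (finishes hour 19); lautering (finishes hour 10). The controlling bound is hour 19, so primary fermentation finishes at 19 + 7 = hour 26.
After primary fermentation (finishes hour 26, plus 3-hour gap → hour 29), conditioning can start at hour 29 and finishes at hour 30.
All tasks are finished once the last one completes. Finish times: Lautering at 10, The boil at 9, Chilling at 11, Pitching at 19, Primary fermentation at 26, Conditioning at 30. The latest is hour 30.

30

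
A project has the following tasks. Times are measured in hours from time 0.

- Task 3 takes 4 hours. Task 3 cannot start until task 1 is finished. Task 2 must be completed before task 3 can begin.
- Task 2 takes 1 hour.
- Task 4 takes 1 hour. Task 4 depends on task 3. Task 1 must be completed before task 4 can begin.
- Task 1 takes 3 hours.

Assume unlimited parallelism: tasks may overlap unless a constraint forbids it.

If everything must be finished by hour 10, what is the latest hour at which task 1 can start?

2

Task 4 has no dependents, so it just needs to finish by hour 10. Starting by 10 − 1 = hour 9 achieves that.
Task 3 has to be done before task 4 (must start by hour 9). That means finishing by hour 9, i.e. starting by 9 − 4 = hour 5.
Task 1 feeds task 3 (must start by hour 5); task 4 (must start by hour 9). Taking the minimum, task 1 must finish by hour 5 and start by 5 − 3 = hour 2.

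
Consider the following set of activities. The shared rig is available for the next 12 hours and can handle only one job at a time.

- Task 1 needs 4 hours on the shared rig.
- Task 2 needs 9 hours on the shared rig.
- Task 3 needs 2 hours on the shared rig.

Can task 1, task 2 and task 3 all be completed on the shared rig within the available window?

Running back to back, the jobs need 4 + 9 + 2 = 15 hours on the shared rig.
Since 15 > 12, they cannot all fit.

No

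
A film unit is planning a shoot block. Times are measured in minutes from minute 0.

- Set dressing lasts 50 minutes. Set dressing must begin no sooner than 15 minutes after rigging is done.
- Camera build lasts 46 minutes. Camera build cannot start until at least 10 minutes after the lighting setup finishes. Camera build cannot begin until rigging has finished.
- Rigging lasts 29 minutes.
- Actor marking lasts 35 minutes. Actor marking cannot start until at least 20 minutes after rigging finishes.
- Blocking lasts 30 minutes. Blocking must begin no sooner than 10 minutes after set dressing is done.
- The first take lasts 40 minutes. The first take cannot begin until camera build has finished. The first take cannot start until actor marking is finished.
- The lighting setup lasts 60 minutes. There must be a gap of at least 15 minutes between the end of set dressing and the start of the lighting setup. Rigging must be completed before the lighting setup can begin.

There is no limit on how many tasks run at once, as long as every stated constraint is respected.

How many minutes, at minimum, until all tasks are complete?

265

Rigging has no prerequisites, so it starts at minute 0 and finishes at minute 29.
After rigging (finishes minute 29, plus 20-minute gap → minute 49), actor marking can start at minute 49 and finishes at minute 84.
Set dressing waits on rigging (finishes minute 29, plus 15-minute gap → minute 44), so it starts at minute 44 and finishes at 44 + 50 = minute 94.
Blocking waits on set dressing (finishes minute 94, plus 10-minute gap → minute 104), so it starts at minute 104 and finishes at 104 + 30 = minute 134.
The lighting setup needs all of set dressing (finishes minute 94, plus 15-minute gap → minute 109); rigging (finishes minute 29). That puts its earliest start at minute 109; it finishes at 109 + 60 = minute 169.
For camera build: the lighting setup (finishes minute 169, plus 10-minute gap → minute 179); rigging (finishes minute 29). Taking the maximum gives a start of minute 179, and it finishes at 179 + 46 = minute 225.
The first take needs all of camera build (finishes minute 225); actor marking (finishes minute 84). That puts its earliest start at minute 225; it finishes at 225 + 40 = minute 265.
All tasks are finished once the last one completes. Finish times: Rigging at 29, Set dressing at 94, The lighting setup at 169, Camera build at 225, Blocking at 134, Actor marking at 84, The first take at 265. The latest is minute 265.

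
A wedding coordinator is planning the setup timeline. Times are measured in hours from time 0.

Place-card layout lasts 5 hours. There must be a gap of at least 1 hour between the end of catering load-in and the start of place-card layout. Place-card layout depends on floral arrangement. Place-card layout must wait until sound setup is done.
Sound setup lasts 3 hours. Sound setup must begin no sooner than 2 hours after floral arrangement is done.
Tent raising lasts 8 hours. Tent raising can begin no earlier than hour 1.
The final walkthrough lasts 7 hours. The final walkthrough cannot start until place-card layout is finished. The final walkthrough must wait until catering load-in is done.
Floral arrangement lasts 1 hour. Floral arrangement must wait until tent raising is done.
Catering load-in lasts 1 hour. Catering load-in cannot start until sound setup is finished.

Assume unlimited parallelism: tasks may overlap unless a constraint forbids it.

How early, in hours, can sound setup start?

12

Tent raising waits on its own release at hour 1, so it starts at hour 1 and finishes at 1 + 8 = hour 9.
Floral arrangement waits on tent raising (finishes hour 9), so it starts at hour 9 and finishes at 9 + 1 = hour 10.
Sound setup waits on floral arrangement (finishes hour 10, plus 2-hour gap → hour 12), so the earliest it can start is hour 12.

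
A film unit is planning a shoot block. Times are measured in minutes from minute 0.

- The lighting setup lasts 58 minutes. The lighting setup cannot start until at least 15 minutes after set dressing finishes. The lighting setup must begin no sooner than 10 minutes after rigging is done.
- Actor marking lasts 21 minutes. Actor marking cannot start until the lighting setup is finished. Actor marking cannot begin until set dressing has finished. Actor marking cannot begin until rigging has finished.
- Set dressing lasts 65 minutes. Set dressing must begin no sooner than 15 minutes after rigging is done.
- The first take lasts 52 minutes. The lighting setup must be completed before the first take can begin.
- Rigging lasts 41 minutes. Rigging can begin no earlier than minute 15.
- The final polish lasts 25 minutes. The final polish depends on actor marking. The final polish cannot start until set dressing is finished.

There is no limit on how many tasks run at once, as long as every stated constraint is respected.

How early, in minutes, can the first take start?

209

Rigging waits on its own release at minute 15, so it starts at minute 15 and finishes at 15 + 41 = minute 56.
Set dressing waits on rigging (finishes minute 56, plus 15-minute gap → minute 71), so it starts at minute 71 and finishes at 71 + 65 = minute 136.
The lighting setup needs all of set dressing (finishes minute 136, plus 15-minute gap → minute 151); rigging (finishes minute 56, plus 10-minute gap → minute 66). That puts its earliest start at minute 151; it finishes at 151 + 58 = minute 209.
The first take waits on the lighting setup (finishes minute 209), so the earliest it can start is minute 209.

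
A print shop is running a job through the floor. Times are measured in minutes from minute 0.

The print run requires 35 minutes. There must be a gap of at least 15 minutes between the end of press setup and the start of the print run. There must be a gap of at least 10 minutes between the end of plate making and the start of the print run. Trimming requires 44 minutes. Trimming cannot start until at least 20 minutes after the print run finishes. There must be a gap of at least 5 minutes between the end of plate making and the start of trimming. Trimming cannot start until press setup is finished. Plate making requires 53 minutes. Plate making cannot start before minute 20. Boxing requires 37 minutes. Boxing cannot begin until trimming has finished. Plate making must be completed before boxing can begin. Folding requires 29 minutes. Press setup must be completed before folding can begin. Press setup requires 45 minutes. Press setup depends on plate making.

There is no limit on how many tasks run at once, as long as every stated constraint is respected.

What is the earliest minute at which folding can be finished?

147

Plate making waits on its own release at minute 20, so it starts at minute 20 and finishes at 20 + 53 = minute 73.
After plate making (finishes minute 73), press setup can start at minute 73 and finishes at minute 118.
Folding waits on press setup (finishes minute 118), so it starts at minute 118 and finishes at 118 + 29 = minute 147.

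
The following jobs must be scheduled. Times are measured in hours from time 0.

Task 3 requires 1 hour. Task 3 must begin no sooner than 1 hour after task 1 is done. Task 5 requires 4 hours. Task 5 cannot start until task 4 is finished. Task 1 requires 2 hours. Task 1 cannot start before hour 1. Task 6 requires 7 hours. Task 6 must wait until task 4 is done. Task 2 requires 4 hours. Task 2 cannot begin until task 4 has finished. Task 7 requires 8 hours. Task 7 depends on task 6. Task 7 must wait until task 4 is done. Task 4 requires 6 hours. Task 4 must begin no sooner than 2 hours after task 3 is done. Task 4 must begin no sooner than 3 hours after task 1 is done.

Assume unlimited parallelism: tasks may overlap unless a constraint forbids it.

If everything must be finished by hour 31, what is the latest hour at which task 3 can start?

Nothing follows task 2; the deadline of hour 31 is its only limit. It must start by 31 − 4 = hour 27.
Task 5 has no dependents, so it just needs to finish by hour 31. Starting by 31 − 4 = hour 27 achieves that.
To finish by hour 31, task 7 (duration 8) must start no later than hour 23.
Task 6 has to be done before task 7 (must start by hour 23). That means finishing by hour 23, i.e. starting by 23 − 7 = hour 16.
Task 4 feeds task 2 (must start by hour 27); task 5 (must start by hour 27); task 6 (must start by hour 16); task 7 (must start by hour 23). Taking the minimum, task 4 must finish by hour 16 and start by 16 − 6 = hour 10.
Since task 4 (must start by hour 10, minus 2-hour gap → hour 8) depends on it, task 3 must finish by hour 8. Backing off its 1-hour duration gives a latest start of hour 7.

7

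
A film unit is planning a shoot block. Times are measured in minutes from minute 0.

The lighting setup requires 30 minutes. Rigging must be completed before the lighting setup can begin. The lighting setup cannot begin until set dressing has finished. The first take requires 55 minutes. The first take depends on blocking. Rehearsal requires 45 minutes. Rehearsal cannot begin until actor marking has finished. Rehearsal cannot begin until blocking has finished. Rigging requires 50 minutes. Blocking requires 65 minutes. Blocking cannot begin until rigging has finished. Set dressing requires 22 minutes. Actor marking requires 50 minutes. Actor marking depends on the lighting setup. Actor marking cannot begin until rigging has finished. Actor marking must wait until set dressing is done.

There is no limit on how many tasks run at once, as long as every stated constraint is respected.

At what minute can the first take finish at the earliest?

170

Nothing blocks rigging, so it runs from minute 0 to minute 50.
After rigging (finishes minute 50), blocking can start at minute 50 and finishes at minute 115.
The first take cannot begin until blocking (finishes minute 115). It runs from minute 115 to 115 + 55 = minute 170.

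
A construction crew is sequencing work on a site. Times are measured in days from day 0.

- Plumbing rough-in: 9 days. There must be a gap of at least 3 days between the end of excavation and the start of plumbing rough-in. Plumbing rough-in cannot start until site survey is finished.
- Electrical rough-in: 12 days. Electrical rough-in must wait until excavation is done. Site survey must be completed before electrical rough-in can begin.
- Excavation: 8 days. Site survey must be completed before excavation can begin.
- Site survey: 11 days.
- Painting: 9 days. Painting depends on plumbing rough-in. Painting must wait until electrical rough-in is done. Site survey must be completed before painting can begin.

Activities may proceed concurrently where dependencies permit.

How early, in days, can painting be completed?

Nothing blocks site survey, so it runs from day 0 to day 11.
Excavation waits on site survey (finishes day 11), so it starts at day 11 and finishes at 11 + 8 = day 19.
For electrical rough-in: excavation (finishes day 19); site survey (finishes day 11). Taking the maximum gives a start of day 19, and it finishes at 19 + 12 = day 31.
Plumbing rough-in cannot start until excavation (finishes day 19, plus 3-day gap → day 22); site survey (finishes day 11). The controlling bound is day 22, so plumbing rough-in finishes at 22 + 9 = day 31.
Painting has to wait for plumbing rough-in (finishes day 31); electrical rough-in (finishes day 31); site survey (finishes day 11). The latest of these is day 31, so painting runs day 31 to 31 + 9 = day 40.

40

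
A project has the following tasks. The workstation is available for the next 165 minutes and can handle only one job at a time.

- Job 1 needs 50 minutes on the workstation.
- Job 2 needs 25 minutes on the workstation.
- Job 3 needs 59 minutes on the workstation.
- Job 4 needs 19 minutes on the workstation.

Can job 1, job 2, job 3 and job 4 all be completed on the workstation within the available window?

Yes

Running back to back, the jobs need 50 + 25 + 59 + 19 = 153 minutes on the workstation.
Since 153 ≤ 165, they fit within the window.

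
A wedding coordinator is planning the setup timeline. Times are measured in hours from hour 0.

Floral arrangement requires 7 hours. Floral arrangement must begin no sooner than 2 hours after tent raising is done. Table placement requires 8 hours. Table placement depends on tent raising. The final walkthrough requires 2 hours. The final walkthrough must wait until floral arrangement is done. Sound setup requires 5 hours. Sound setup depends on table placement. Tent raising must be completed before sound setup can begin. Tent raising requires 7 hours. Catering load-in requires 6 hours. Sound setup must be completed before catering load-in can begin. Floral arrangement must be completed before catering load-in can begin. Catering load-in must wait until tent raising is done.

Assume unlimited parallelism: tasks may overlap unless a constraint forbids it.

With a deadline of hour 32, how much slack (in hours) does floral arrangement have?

10

Tent raising has no prerequisites, so it starts at hour 0 and finishes at hour 7.
Floral arrangement cannot begin until tent raising (finishes hour 7, plus 2-hour gap → hour 9). It runs from hour 9 to 9 + 7 = hour 16.

Working backward from the deadline:
Nothing follows catering load-in; the deadline of hour 32 is its only limit. It must start by 32 − 6 = hour 26.
The final walkthrough has no dependents, so it just needs to finish by hour 32. Starting by 32 − 2 = hour 30 achieves that.
Floral arrangement feeds catering load-in (must start by hour 26); the final walkthrough (must start by hour 30). Taking the minimum, floral arrangement must finish by hour 26 and start by 26 − 7 = hour 19.
So floral arrangement can start as early as hour 9 and as late as hour 19, giving 19 − 9 = 10 hours of slack.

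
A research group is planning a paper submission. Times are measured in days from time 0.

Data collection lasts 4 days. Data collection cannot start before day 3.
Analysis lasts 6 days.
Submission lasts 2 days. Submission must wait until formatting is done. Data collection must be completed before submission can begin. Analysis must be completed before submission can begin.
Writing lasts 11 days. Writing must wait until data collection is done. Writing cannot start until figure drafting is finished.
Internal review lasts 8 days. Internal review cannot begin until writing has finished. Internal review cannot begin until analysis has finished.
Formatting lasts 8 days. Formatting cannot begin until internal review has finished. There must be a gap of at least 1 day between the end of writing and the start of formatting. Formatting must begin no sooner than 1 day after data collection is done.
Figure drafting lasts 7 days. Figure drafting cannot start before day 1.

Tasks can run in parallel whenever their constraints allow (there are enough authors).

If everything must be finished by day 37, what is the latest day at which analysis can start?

To finish by day 37, submission (duration 2) must start no later than day 35.
Formatting has to be done before submission (must start by day 35). That means finishing by day 35, i.e. starting by 35 − 8 = day 27.
Since formatting (must start by day 27) depends on it, internal review must finish by day 27. Backing off its 8-day duration gives a latest start of day 19.
Analysis must finish in time for internal review (must start by day 19); submission (must start by day 35). The tightest is day 19, so analysis must start by 19 − 6 = day 13.

13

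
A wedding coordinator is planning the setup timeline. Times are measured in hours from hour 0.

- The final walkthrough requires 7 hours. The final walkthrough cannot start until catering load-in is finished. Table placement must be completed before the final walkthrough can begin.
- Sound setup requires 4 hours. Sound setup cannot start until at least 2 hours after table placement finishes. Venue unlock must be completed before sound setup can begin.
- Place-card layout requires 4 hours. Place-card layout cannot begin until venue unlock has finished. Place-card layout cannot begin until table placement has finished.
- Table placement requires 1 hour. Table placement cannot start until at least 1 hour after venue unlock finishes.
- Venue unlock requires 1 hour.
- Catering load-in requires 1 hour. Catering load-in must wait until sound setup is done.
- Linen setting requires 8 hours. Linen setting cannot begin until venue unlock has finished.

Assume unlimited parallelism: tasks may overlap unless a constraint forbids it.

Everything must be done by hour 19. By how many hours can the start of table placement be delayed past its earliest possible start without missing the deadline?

Venue unlock can start immediately at hour 0; it finishes at hour 1.
Table placement waits on venue unlock (finishes hour 1, plus 1-hour gap → hour 2), so it starts at hour 2 and finishes at 2 + 1 = hour 3.

Working backward from the deadline:
The final walkthrough has no dependents, so it just needs to finish by hour 19. Starting by 19 − 7 = hour 12 achieves that.
Catering load-in feeds into the final walkthrough (must start by hour 12); so catering load-in must finish by hour 12 and therefore start by hour 11.
Since catering load-in (must start by hour 11) depends on it, sound setup must finish by hour 11. Backing off its 4-hour duration gives a latest start of hour 7.
Nothing follows place-card layout; the deadline of hour 19 is its only limit. It must start by 19 − 4 = hour 15.
Table placement has several dependents: sound setup (must start by hour 7, minus 2-hour gap → hour 5); place-card layout (must start by hour 15); the final walkthrough (must start by hour 12). The earliest of those limits is hour 5, so table placement must start by 5 − 1 = hour 4.
So table placement can start as early as hour 2 and as late as hour 4, giving 4 − 2 = 2 hours of slack.

2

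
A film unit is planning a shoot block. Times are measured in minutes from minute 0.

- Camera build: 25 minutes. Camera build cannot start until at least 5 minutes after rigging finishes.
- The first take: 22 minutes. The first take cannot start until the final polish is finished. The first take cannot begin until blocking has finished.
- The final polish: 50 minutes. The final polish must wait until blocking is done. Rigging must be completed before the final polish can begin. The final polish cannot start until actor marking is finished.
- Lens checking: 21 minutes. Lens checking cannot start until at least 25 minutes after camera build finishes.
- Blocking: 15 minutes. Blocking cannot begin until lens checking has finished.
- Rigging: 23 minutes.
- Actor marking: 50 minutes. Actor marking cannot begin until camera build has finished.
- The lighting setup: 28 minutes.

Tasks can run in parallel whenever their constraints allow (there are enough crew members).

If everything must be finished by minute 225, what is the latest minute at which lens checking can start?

The first take has no dependents, so it just needs to finish by minute 225. Starting by 225 − 22 = minute 203 achieves that.
The final polish has to be done before the first take (must start by minute 203). That means finishing by minute 203, i.e. starting by 203 − 50 = minute 153.
For blocking: the final polish (must start by minute 153); the first take (must start by minute 203). The most restrictive is minute 153; with a 15-minute duration, blocking must start by minute 138.
Lens checking must finish before blocking (must start by minute 138). With a 21-minute duration, lens checking must start by 138 − 21 = minute 117.

117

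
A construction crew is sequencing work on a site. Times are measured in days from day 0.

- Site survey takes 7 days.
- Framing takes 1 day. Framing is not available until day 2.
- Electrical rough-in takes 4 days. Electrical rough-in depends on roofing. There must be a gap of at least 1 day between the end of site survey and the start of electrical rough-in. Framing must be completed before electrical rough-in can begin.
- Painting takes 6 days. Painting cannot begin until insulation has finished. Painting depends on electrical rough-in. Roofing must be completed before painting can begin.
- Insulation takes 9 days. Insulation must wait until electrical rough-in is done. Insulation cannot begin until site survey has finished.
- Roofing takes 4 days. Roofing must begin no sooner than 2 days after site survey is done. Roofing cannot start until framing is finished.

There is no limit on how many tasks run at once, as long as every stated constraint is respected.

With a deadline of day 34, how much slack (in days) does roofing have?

Framing waits on its own release at day 2, so it starts at day 2 and finishes at 2 + 1 = day 3.
Site survey has no prerequisites, so it starts at day 0 and finishes at day 7.
Roofing has to wait for site survey (finishes day 7, plus 2-day gap → day 9); framing (finishes day 3). The latest of these is day 9, so roofing runs day 9 to 9 + 4 = day 13.

Working backward from the deadline:
Painting has no dependents, so it just needs to finish by day 34. Starting by 34 − 6 = day 28 achieves that.
Insulation feeds into painting (must start by day 28); so insulation must finish by day 28 and therefore start by day 19.
Electrical rough-in has several dependents: insulation (must start by day 19); painting (must start by day 28). The earliest of those limits is day 19, so electrical rough-in must start by 19 − 4 = day 15.
Roofing has several dependents: electrical rough-in (must start by day 15); painting (must start by day 28). The earliest of those limits is day 15, so roofing must start by 15 − 4 = day 11.
So roofing can start as early as day 9 and as late as day 11, giving 11 − 9 = 2 days of slack.

2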